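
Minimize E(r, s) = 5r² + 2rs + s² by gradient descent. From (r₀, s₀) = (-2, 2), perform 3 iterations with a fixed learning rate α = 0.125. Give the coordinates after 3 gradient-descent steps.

∇E = (10r + 2s, 2r + 2s)
(r₁, s₁) = (-2, 2) − 0.125·(-16, 0) = (0, 2)
(r₂, s₂) = (0, 2) − 0.125·(4, 4) = (-0.5, 1.5)
(r₃, s₃) = (-0.5, 1.5) − 0.125·(-2, 2) = (-0.25, 1.25)

(-0.25, 1.25)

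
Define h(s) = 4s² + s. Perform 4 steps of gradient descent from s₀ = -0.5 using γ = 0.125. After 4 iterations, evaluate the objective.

-0.0625

h′(s) = 8s + 1
Step 1: h′(-0.5) = -3; s₁ = -0.5 − 0.125·(-3) = -0.125
Step 2: h′(-0.125) = 0; s₂ = -0.125 − 0.125·0 = -0.125
Step 3: h′(-0.125) = 0; s₃ = -0.125 − 0.125·0 = -0.125
Step 4: h′(-0.125) = 0; s₄ = -0.125 − 0.125·0 = -0.125
h(-0.125) = -0.0625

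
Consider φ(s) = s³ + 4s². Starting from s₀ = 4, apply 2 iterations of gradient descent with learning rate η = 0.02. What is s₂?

φ′(s) = 3s² + 8s
s₁ = 4 − 0.02·80 = 2.4
s₂ = 2.4 − 0.02·36.48 = 1.6704

1.6704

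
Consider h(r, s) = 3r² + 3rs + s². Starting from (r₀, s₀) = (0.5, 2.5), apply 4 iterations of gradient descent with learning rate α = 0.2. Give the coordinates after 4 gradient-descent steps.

(-0.5632, 1.3056)

∇h = (6r + 3s, 3r + 2s)
(r₁, s₁) = (0.5, 2.5) − 0.2·(10.5, 6.5) = (-1.6, 1.2)
(r₂, s₂) = (-1.6, 1.2) − 0.2·(-6, -2.4) = (-0.4, 1.68)
(r₃, s₃) = (-0.4, 1.68) − 0.2·(2.64, 2.16) = (-0.928, 1.248)
(r₄, s₄) = (-0.928, 1.248) − 0.2·(-1.824, -0.288) = (-0.5632, 1.3056)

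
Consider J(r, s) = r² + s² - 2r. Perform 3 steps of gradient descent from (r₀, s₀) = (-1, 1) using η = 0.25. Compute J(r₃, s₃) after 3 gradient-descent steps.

-0.921875

∇J = (2r - 2, 2s)
(r₁, s₁) = (-1, 1) − 0.25·(-4, 2) = (0, 0.5)
(r₂, s₂) = (0, 0.5) − 0.25·(-2, 1) = (0.5, 0.25)
(r₃, s₃) = (0.5, 0.25) − 0.25·(-1, 0.5) = (0.75, 0.125)
J(0.75, 0.125) = -0.921875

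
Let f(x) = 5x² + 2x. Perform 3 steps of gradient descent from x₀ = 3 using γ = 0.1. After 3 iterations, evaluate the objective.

f′(x) = 10x + 2
x₁ = 3 − 0.1·32 = -0.2
x₂ = -0.2 − 0.1·0 = -0.2
x₃ = -0.2 − 0.1·0 = -0.2
f(-0.2) = -0.2

-0.2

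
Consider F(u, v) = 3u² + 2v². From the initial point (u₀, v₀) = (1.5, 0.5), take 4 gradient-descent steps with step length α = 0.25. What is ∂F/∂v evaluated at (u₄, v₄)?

∇F = (6u, 4v)
Step 1: at (1.5, 0.5), ∇F = (9, 2) → (1.5, 0.5) − 0.25·(9, 2) = (-0.75, 0)
Step 2: at (-0.75, 0), ∇F = (-4.5, 0) → (-0.75, 0) − 0.25·(-4.5, 0) = (0.375, 0)
Step 3: at (0.375, 0), ∇F = (2.25, 0) → (0.375, 0) − 0.25·(2.25, 0) = (-0.1875, 0)
Step 4: at (-0.1875, 0), ∇F = (-1.125, 0) → (-0.1875, 0) − 0.25·(-1.125, 0) = (0.09375, 0)
∂F/∂v at (0.09375, 0) = 0

0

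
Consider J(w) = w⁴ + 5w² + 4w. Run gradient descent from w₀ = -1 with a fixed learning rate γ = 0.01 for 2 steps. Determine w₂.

J′(w) = 4w³ + 10w + 4
Step 1: J′(-1) = -10; w₁ = -1 − 0.01·(-10) = -0.9
Step 2: J′(-0.9) = -7.916; w₂ = -0.9 − 0.01·(-7.916) = -0.82084

-0.82084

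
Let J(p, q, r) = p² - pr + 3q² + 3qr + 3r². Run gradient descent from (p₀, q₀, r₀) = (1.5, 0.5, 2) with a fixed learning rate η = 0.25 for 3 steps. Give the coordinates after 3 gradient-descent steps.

(0.71875, -2.40625, -2.1875)

∇J = (2p - r, 6q + 3r, -p + 3q + 6r)
Step 1: at (1.5, 0.5, 2), ∇J = (1, 9, 12) → (1.5, 0.5, 2) − 0.25·(1, 9, 12) = (1.25, -1.75, -1)
Step 2: at (1.25, -1.75, -1), ∇J = (3.5, -13.5, -12.5) → (1.25, -1.75, -1) − 0.25·(3.5, -13.5, -12.5) = (0.375, 1.625, 2.125)
Step 3: at (0.375, 1.625, 2.125), ∇J = (-1.375, 16.125, 17.25) → (0.375, 1.625, 2.125) − 0.25·(-1.375, 16.125, 17.25) = (0.71875, -2.40625, -2.1875)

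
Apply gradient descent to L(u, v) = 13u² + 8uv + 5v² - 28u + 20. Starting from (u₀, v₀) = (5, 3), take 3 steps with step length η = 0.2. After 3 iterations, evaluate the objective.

∇L = (26u + 8v - 28, 8u + 10v)
(u₁, v₁) = (5, 3) − 0.2·(126, 70) = (-20.2, -11)
(u₂, v₂) = (-20.2, -11) − 0.2·(-641.2, -271.6) = (108.04, 43.32)
(u₃, v₃) = (108.04, 43.32) − 0.2·(3127.6, 1297.52) = (-517.48, -216.184)
L(-517.48, -216.184) = 4624366.37504

4624366.37504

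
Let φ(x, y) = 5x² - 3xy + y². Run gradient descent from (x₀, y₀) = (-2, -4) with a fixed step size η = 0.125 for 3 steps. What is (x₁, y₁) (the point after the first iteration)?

∇φ = (10x - 3y, -3x + 2y)
Step 1: at (-2, -4), ∇φ = (-8, -2) → (-2, -4) − 0.125·(-8, -2) = (-1, -3.75)

(-1, -3.75)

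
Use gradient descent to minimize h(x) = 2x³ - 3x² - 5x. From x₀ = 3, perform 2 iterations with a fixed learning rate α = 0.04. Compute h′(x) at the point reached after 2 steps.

h′(x) = 6x² - 6x - 5
x₁ = 3 − 0.04·31 = 1.76
x₂ = 1.76 − 0.04·3.0256 = 1.638976
h′(x) at (1.638976) = 1.283597971456

1.283597971456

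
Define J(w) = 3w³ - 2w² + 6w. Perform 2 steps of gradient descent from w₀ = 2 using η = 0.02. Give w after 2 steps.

J′(w) = 9w² - 4w + 6
w₁ = 2 − 0.02·34 = 1.32
w₂ = 1.32 − 0.02·16.4016 = 0.991968

0.991968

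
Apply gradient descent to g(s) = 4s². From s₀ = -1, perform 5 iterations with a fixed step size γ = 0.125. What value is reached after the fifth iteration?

g′(s) = 8s
s₁ = -1 − 0.125·(-8) = 0
s₂ = 0 − 0.125·0 = 0
s₃ = 0 − 0.125·0 = 0
s₄ = 0 − 0.125·0 = 0
s₅ = 0 − 0.125·0 = 0

0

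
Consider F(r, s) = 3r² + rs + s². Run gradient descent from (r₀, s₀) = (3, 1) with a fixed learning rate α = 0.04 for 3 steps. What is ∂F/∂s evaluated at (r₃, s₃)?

2.299392

∇F = (6r + s, r + 2s)
Step 1: at (3, 1), ∇F = (19, 5) → (3, 1) − 0.04·(19, 5) = (2.24, 0.8)
Step 2: at (2.24, 0.8), ∇F = (14.24, 3.84) → (2.24, 0.8) − 0.04·(14.24, 3.84) = (1.6704, 0.6464)
Step 3: at (1.6704, 0.6464), ∇F = (10.6688, 2.9632) → (1.6704, 0.6464) − 0.04·(10.6688, 2.9632) = (1.243648, 0.527872)
∂F/∂s at (1.243648, 0.527872) = 2.299392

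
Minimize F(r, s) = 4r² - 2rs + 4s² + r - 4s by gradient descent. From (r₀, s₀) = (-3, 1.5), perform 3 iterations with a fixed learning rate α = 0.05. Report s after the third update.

0.407

∇F = (8r - 2s + 1, -2r + 8s - 4)
Step 1: at (-3, 1.5), ∇F = (-26, 14) → (-3, 1.5) − 0.05·(-26, 14) = (-1.7, 0.8)
Step 2: at (-1.7, 0.8), ∇F = (-14.2, 5.8) → (-1.7, 0.8) − 0.05·(-14.2, 5.8) = (-0.99, 0.51)
Step 3: at (-0.99, 0.51), ∇F = (-7.94, 2.06) → (-0.99, 0.51) − 0.05·(-7.94, 2.06) = (-0.593, 0.407)
s = 0.407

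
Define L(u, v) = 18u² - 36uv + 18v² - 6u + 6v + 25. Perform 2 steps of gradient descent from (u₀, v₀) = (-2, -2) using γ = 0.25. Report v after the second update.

∇L = (36u - 36v - 6, -36u + 36v + 6)
(u₁, v₁) = (-2, -2) − 0.25·(-6, 6) = (-0.5, -3.5)
(u₂, v₂) = (-0.5, -3.5) − 0.25·(102, -102) = (-26, 22)
v = 22

22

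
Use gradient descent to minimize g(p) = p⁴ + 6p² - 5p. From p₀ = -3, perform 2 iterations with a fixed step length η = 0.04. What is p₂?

g′(p) = 4p³ + 12p - 5
p₁ = -3 − 0.04·(-149) = 2.96
p₂ = 2.96 − 0.04·134.257344 = -2.41029376

-2.41029376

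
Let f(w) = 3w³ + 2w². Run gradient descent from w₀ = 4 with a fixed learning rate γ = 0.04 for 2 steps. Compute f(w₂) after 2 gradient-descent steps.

-171.743915409408

f′(w) = 9w² + 4w
w₁ = 4 − 0.04·160 = -2.4
w₂ = -2.4 − 0.04·42.24 = -4.0896
f(-4.0896) = -171.743915409408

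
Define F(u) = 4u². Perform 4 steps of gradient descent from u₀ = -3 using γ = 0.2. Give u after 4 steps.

F′(u) = 8u
Step 1: F′(-3) = -24; u₁ = -3 − 0.2·(-24) = 1.8
Step 2: F′(1.8) = 14.4; u₂ = 1.8 − 0.2·14.4 = -1.08
Step 3: F′(-1.08) = -8.64; u₃ = -1.08 − 0.2·(-8.64) = 0.648
Step 4: F′(0.648) = 5.184; u₄ = 0.648 − 0.2·5.184 = -0.3888

-0.3888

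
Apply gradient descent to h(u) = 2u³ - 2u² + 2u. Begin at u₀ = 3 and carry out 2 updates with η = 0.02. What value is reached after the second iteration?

1.710272

h′(u) = 6u² - 4u + 2
u₁ = 3 − 0.02·44 = 2.12
u₂ = 2.12 − 0.02·20.4864 = 1.710272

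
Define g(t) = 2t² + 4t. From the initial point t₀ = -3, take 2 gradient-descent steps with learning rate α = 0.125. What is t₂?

g′(t) = 4t + 4
t₁ = -3 − 0.125·(-8) = -2
t₂ = -2 − 0.125·(-4) = -1.5

-1.5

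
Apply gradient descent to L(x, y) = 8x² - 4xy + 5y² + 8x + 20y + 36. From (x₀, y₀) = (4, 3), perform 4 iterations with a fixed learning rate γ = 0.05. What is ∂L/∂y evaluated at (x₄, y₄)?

6.6338

∇L = (16x - 4y + 8, -4x + 10y + 20)
(x₁, y₁) = (4, 3) − 0.05·(60, 34) = (1, 1.3)
(x₂, y₂) = (1, 1.3) − 0.05·(18.8, 29) = (0.06, -0.15)
(x₃, y₃) = (0.06, -0.15) − 0.05·(9.56, 18.26) = (-0.418, -1.063)
(x₄, y₄) = (-0.418, -1.063) − 0.05·(5.564, 11.042) = (-0.6962, -1.6151)
∂L/∂y at (-0.6962, -1.6151) = 6.6338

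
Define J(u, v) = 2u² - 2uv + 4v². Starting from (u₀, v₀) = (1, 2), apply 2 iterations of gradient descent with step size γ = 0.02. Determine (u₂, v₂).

∇J = (4u - 2v, -2u + 8v)
(u₁, v₁) = (1, 2) − 0.02·(0, 14) = (1, 1.72)
(u₂, v₂) = (1, 1.72) − 0.02·(0.56, 11.76) = (0.9888, 1.4848)

(0.9888, 1.4848)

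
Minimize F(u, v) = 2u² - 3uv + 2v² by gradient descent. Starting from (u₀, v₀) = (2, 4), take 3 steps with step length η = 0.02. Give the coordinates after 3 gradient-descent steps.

(2.18752, 3.459632)

∇F = (4u - 3v, -3u + 4v)
(u₁, v₁) = (2, 4) − 0.02·(-4, 10) = (2.08, 3.8)
(u₂, v₂) = (2.08, 3.8) − 0.02·(-3.08, 8.96) = (2.1416, 3.6208)
(u₃, v₃) = (2.1416, 3.6208) − 0.02·(-2.296, 8.0584) = (2.18752, 3.459632)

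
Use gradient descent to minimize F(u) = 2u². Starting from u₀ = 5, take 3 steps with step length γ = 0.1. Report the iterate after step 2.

1.8

F′(u) = 4u
u₁ = 5 − 0.1·20 = 3
u₂ = 3 − 0.1·12 = 1.8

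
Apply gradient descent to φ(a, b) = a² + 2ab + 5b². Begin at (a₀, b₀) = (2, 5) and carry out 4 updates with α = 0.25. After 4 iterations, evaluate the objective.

6977

∇φ = (2a + 2b, 2a + 10b)
(a₁, b₁) = (2, 5) − 0.25·(14, 54) = (-1.5, -8.5)
(a₂, b₂) = (-1.5, -8.5) − 0.25·(-20, -88) = (3.5, 13.5)
(a₃, b₃) = (3.5, 13.5) − 0.25·(34, 142) = (-5, -22)
(a₄, b₄) = (-5, -22) − 0.25·(-54, -230) = (8.5, 35.5)
φ(8.5, 35.5) = 6977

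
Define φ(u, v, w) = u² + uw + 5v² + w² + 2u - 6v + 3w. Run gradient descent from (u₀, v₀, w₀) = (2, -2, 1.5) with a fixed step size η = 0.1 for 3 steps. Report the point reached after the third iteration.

(0.3705, 0.6, -0.265)

∇φ = (2u + w + 2, 10v - 6, u + 2w + 3)
Step 1: at (2, -2, 1.5), ∇φ = (7.5, -26, 8) → (2, -2, 1.5) − 0.1·(7.5, -26, 8) = (1.25, 0.6, 0.7)
Step 2: at (1.25, 0.6, 0.7), ∇φ = (5.2, 0, 5.65) → (1.25, 0.6, 0.7) − 0.1·(5.2, 0, 5.65) = (0.73, 0.6, 0.135)
Step 3: at (0.73, 0.6, 0.135), ∇φ = (3.595, 0, 4) → (0.73, 0.6, 0.135) − 0.1·(3.595, 0, 4) = (0.3705, 0.6, -0.265)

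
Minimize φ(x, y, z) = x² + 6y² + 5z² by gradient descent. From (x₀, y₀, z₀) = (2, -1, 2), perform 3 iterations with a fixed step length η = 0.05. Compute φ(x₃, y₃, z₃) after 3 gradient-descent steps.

2.46284

∇φ = (2x, 12y, 10z)
(x₁, y₁, z₁) = (2, -1, 2) − 0.05·(4, -12, 20) = (1.8, -0.4, 1)
(x₂, y₂, z₂) = (1.8, -0.4, 1) − 0.05·(3.6, -4.8, 10) = (1.62, -0.16, 0.5)
(x₃, y₃, z₃) = (1.62, -0.16, 0.5) − 0.05·(3.24, -1.92, 5) = (1.458, -0.064, 0.25)
φ(1.458, -0.064, 0.25) = 2.46284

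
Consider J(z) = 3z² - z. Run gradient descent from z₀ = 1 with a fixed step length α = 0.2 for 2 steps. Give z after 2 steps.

J′(z) = 6z - 1
z₁ = 1 − 0.2·5 = 0
z₂ = 0 − 0.2·(-1) = 0.2

0.2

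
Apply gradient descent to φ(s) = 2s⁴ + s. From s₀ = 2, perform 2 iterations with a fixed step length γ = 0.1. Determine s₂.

68.3

φ′(s) = 8s³ + 1
s₁ = 2 − 0.1·65 = -4.5
s₂ = -4.5 − 0.1·(-728) = 68.3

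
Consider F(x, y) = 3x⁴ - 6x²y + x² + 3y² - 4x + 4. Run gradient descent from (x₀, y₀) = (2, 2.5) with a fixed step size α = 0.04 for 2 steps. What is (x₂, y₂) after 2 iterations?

∇F = (12x³ - 12xy + 2x - 4, -6x² + 6y)
(x₁, y₁) = (2, 2.5) − 0.04·(36, -9) = (0.56, 2.86)
(x₂, y₂) = (0.56, 2.86) − 0.04·(-19.991808, 15.2784) = (1.35967232, 2.248864)

(1.35967232, 2.248864)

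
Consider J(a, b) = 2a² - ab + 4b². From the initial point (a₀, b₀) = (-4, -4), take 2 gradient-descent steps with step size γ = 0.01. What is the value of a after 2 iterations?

∇J = (4a - b, -a + 8b)
(a₁, b₁) = (-4, -4) − 0.01·(-12, -28) = (-3.88, -3.72)
(a₂, b₂) = (-3.88, -3.72) − 0.01·(-11.8, -25.88) = (-3.762, -3.4612)
a = -3.762

-3.762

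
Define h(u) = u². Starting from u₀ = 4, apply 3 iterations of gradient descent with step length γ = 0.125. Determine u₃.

1.6875

h′(u) = 2u
u₁ = 4 − 0.125·8 = 3
u₂ = 3 − 0.125·6 = 2.25
u₃ = 2.25 − 0.125·4.5 = 1.6875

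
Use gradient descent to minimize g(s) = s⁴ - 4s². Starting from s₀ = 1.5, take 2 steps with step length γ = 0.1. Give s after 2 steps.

g′(s) = 4s³ - 8s
Step 1: g′(1.5) = 1.5; s₁ = 1.5 − 0.1·1.5 = 1.35
Step 2: g′(1.35) = -0.9585; s₂ = 1.35 − 0.1·(-0.9585) = 1.44585

1.44585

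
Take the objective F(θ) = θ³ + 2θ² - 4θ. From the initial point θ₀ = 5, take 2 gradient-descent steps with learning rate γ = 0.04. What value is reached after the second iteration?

1.080448

F′(θ) = 3θ² + 4θ - 4
θ₁ = 5 − 0.04·91 = 1.36
θ₂ = 1.36 − 0.04·6.9888 = 1.080448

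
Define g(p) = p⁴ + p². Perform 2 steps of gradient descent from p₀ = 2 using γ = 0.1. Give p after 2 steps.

0.3584

g′(p) = 4p³ + 2p
p₁ = 2 − 0.1·36 = -1.6
p₂ = -1.6 − 0.1·(-19.584) = 0.3584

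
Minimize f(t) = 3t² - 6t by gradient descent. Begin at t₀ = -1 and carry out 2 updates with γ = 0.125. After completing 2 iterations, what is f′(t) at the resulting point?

f′(t) = 6t - 6
t₁ = -1 − 0.125·(-12) = 0.5
t₂ = 0.5 − 0.125·(-3) = 0.875
f′(t) at (0.875) = -0.75

-0.75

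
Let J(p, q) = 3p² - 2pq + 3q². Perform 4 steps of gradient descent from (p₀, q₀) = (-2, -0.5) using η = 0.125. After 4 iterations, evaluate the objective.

∇J = (6p - 2q, -2p + 6q)
Step 1: at (-2, -0.5), ∇J = (-11, 1) → (-2, -0.5) − 0.125·(-11, 1) = (-0.625, -0.625)
Step 2: at (-0.625, -0.625), ∇J = (-2.5, -2.5) → (-0.625, -0.625) − 0.125·(-2.5, -2.5) = (-0.3125, -0.3125)
Step 3: at (-0.3125, -0.3125), ∇J = (-1.25, -1.25) → (-0.3125, -0.3125) − 0.125·(-1.25, -1.25) = (-0.15625, -0.15625)
Step 4: at (-0.15625, -0.15625), ∇J = (-0.625, -0.625) → (-0.15625, -0.15625) − 0.125·(-0.625, -0.625) = (-0.078125, -0.078125)
J(-0.078125, -0.078125) = 0.0244140625

0.0244140625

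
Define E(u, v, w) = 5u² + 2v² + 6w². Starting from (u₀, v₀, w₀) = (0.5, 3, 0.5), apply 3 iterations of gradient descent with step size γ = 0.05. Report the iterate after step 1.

∇E = (10u, 4v, 12w)
Step 1: at (0.5, 3, 0.5), ∇E = (5, 12, 6) → (0.5, 3, 0.5) − 0.05·(5, 12, 6) = (0.25, 2.4, 0.2)

(0.25, 2.4, 0.2)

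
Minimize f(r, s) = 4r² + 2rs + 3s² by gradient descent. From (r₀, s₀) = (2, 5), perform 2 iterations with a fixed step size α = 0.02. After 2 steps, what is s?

3.7424

∇f = (8r + 2s, 2r + 6s)
(r₁, s₁) = (2, 5) − 0.02·(26, 34) = (1.48, 4.32)
(r₂, s₂) = (1.48, 4.32) − 0.02·(20.48, 28.88) = (1.0704, 3.7424)
s = 3.7424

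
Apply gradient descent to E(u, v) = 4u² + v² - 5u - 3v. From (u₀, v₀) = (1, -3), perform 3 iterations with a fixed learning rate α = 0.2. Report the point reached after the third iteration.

(0.544, 0.528)

∇E = (8u - 5, 2v - 3)
(u₁, v₁) = (1, -3) − 0.2·(3, -9) = (0.4, -1.2)
(u₂, v₂) = (0.4, -1.2) − 0.2·(-1.8, -5.4) = (0.76, -0.12)
(u₃, v₃) = (0.76, -0.12) − 0.2·(1.08, -3.24) = (0.544, 0.528)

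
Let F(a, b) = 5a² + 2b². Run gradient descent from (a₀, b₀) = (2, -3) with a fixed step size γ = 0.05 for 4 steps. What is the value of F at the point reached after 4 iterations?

3.09802388

∇F = (10a, 4b)
Step 1: at (2, -3), ∇F = (20, -12) → (2, -3) − 0.05·(20, -12) = (1, -2.4)
Step 2: at (1, -2.4), ∇F = (10, -9.6) → (1, -2.4) − 0.05·(10, -9.6) = (0.5, -1.92)
Step 3: at (0.5, -1.92), ∇F = (5, -7.68) → (0.5, -1.92) − 0.05·(5, -7.68) = (0.25, -1.536)
Step 4: at (0.25, -1.536), ∇F = (2.5, -6.144) → (0.25, -1.536) − 0.05·(2.5, -6.144) = (0.125, -1.2288)
F(0.125, -1.2288) = 3.09802388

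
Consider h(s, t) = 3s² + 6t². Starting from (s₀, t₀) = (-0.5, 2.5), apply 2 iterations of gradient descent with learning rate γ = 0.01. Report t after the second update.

∇h = (6s, 12t)
Step 1: at (-0.5, 2.5), ∇h = (-3, 30) → (-0.5, 2.5) − 0.01·(-3, 30) = (-0.47, 2.2)
Step 2: at (-0.47, 2.2), ∇h = (-2.82, 26.4) → (-0.47, 2.2) − 0.01·(-2.82, 26.4) = (-0.4418, 1.936)
t = 1.936

1.936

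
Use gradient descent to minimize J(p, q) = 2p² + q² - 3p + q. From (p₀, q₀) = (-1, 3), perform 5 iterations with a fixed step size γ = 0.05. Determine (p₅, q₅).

∇J = (4p - 3, 2q + 1)
Step 1: at (-1, 3), ∇J = (-7, 7) → (-1, 3) − 0.05·(-7, 7) = (-0.65, 2.65)
Step 2: at (-0.65, 2.65), ∇J = (-5.6, 6.3) → (-0.65, 2.65) − 0.05·(-5.6, 6.3) = (-0.37, 2.335)
Step 3: at (-0.37, 2.335), ∇J = (-4.48, 5.67) → (-0.37, 2.335) − 0.05·(-4.48, 5.67) = (-0.146, 2.0515)
Step 4: at (-0.146, 2.0515), ∇J = (-3.584, 5.103) → (-0.146, 2.0515) − 0.05·(-3.584, 5.103) = (0.0332, 1.79635)
Step 5: at (0.0332, 1.79635), ∇J = (-2.8672, 4.5927) → (0.0332, 1.79635) − 0.05·(-2.8672, 4.5927) = (0.17656, 1.566715)

(0.17656, 1.566715)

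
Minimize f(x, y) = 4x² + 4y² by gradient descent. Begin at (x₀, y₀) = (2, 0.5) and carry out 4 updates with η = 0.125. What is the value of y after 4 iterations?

∇f = (8x, 8y)
Step 1: at (2, 0.5), ∇f = (16, 4) → (2, 0.5) − 0.125·(16, 4) = (0, 0)
Step 2: at (0, 0), ∇f = (0, 0) → (0, 0) − 0.125·(0, 0) = (0, 0)
Step 3: at (0, 0), ∇f = (0, 0) → (0, 0) − 0.125·(0, 0) = (0, 0)
Step 4: at (0, 0), ∇f = (0, 0) → (0, 0) − 0.125·(0, 0) = (0, 0)
y = 0

0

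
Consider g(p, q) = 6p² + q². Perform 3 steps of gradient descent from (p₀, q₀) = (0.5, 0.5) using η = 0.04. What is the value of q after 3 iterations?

∇g = (12p, 2q)
(p₁, q₁) = (0.5, 0.5) − 0.04·(6, 1) = (0.26, 0.46)
(p₂, q₂) = (0.26, 0.46) − 0.04·(3.12, 0.92) = (0.1352, 0.4232)
(p₃, q₃) = (0.1352, 0.4232) − 0.04·(1.6224, 0.8464) = (0.070304, 0.389344)
q = 0.389344

0.389344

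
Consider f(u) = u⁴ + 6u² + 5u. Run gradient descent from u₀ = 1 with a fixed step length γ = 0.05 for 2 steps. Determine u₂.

f′(u) = 4u³ + 12u + 5
u₁ = 1 − 0.05·21 = -0.05
u₂ = -0.05 − 0.05·4.3995 = -0.269975

-0.269975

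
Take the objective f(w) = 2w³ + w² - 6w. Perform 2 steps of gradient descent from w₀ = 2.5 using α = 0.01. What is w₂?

1.8788065

f′(w) = 6w² + 2w - 6
Step 1: f′(2.5) = 36.5; w₁ = 2.5 − 0.01·36.5 = 2.135
Step 2: f′(2.135) = 25.61935; w₂ = 2.135 − 0.01·25.61935 = 1.8788065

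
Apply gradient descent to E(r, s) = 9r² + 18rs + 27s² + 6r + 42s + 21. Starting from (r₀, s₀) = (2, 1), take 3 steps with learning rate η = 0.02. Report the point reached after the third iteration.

∇E = (18r + 18s + 6, 18r + 54s + 42)
Step 1: at (2, 1), ∇E = (60, 132) → (2, 1) − 0.02·(60, 132) = (0.8, -1.64)
Step 2: at (0.8, -1.64), ∇E = (-9.12, -32.16) → (0.8, -1.64) − 0.02·(-9.12, -32.16) = (0.9824, -0.9968)
Step 3: at (0.9824, -0.9968), ∇E = (5.7408, 5.856) → (0.9824, -0.9968) − 0.02·(5.7408, 5.856) = (0.867584, -1.11392)

(0.867584, -1.11392)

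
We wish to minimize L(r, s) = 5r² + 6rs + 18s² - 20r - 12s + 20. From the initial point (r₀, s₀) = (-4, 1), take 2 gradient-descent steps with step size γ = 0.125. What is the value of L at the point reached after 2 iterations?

∇L = (10r + 6s - 20, 6r + 36s - 12)
(r₁, s₁) = (-4, 1) − 0.125·(-54, 0) = (2.75, 1)
(r₂, s₂) = (2.75, 1) − 0.125·(13.5, 40.5) = (1.0625, -4.0625)
L(1.0625, -4.0625) = 324.31640625

324.31640625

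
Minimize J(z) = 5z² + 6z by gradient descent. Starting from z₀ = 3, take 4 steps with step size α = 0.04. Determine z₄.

-0.13344

J′(z) = 10z + 6
z₁ = 3 − 0.04·36 = 1.56
z₂ = 1.56 − 0.04·21.6 = 0.696
z₃ = 0.696 − 0.04·12.96 = 0.1776
z₄ = 0.1776 − 0.04·7.776 = -0.13344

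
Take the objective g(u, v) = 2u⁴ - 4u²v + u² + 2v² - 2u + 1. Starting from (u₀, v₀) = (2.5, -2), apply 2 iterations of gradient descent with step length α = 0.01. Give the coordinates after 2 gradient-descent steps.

∇g = (8u³ - 8uv + 2u - 2, -4u² + 4v)
Step 1: at (2.5, -2), ∇g = (168, -33) → (2.5, -2) − 0.01·(168, -33) = (0.82, -1.67)
Step 2: at (0.82, -1.67), ∇g = (15.006144, -9.3696) → (0.82, -1.67) − 0.01·(15.006144, -9.3696) = (0.66993856, -1.576304)

(0.66993856, -1.576304)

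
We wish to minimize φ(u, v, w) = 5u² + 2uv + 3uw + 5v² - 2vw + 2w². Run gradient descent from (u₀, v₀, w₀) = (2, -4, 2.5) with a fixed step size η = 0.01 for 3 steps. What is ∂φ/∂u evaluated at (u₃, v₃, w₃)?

14.450804

∇φ = (10u + 2v + 3w, 2u + 10v - 2w, 3u - 2v + 4w)
Step 1: at (2, -4, 2.5), ∇φ = (19.5, -41, 24) → (2, -4, 2.5) − 0.01·(19.5, -41, 24) = (1.805, -3.59, 2.26)
Step 2: at (1.805, -3.59, 2.26), ∇φ = (17.65, -36.81, 21.635) → (1.805, -3.59, 2.26) − 0.01·(17.65, -36.81, 21.635) = (1.6285, -3.2219, 2.04365)
Step 3: at (1.6285, -3.2219, 2.04365), ∇φ = (15.97215, -33.0493, 19.5039) → (1.6285, -3.2219, 2.04365) − 0.01·(15.97215, -33.0493, 19.5039) = (1.4687785, -2.891407, 1.848611)
∂φ/∂u at (1.4687785, -2.891407, 1.848611) = 14.450804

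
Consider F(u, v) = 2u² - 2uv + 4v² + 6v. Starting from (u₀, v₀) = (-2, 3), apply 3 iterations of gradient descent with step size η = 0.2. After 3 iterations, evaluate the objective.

∇F = (4u - 2v, -2u + 8v + 6)
Step 1: at (-2, 3), ∇F = (-14, 34) → (-2, 3) − 0.2·(-14, 34) = (0.8, -3.8)
Step 2: at (0.8, -3.8), ∇F = (10.8, -26) → (0.8, -3.8) − 0.2·(10.8, -26) = (-1.36, 1.4)
Step 3: at (-1.36, 1.4), ∇F = (-8.24, 19.92) → (-1.36, 1.4) − 0.2·(-8.24, 19.92) = (0.288, -2.584)
F(0.288, -2.584) = 12.858496

12.858496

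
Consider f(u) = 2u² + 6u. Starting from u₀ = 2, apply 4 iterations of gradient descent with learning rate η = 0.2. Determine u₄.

f′(u) = 4u + 6
Step 1: f′(2) = 14; u₁ = 2 − 0.2·14 = -0.8
Step 2: f′(-0.8) = 2.8; u₂ = -0.8 − 0.2·2.8 = -1.36
Step 3: f′(-1.36) = 0.56; u₃ = -1.36 − 0.2·0.56 = -1.472
Step 4: f′(-1.472) = 0.112; u₄ = -1.472 − 0.2·0.112 = -1.4944

-1.4944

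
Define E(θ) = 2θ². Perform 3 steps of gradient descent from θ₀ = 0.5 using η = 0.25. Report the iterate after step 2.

E′(θ) = 4θ
θ₁ = 0.5 − 0.25·2 = 0
θ₂ = 0 − 0.25·0 = 0

0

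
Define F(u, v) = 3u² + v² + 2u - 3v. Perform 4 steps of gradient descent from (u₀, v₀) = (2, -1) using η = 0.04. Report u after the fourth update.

0.44511744

∇F = (6u + 2, 2v - 3)
Step 1: at (2, -1), ∇F = (14, -5) → (2, -1) − 0.04·(14, -5) = (1.44, -0.8)
Step 2: at (1.44, -0.8), ∇F = (10.64, -4.6) → (1.44, -0.8) − 0.04·(10.64, -4.6) = (1.0144, -0.616)
Step 3: at (1.0144, -0.616), ∇F = (8.0864, -4.232) → (1.0144, -0.616) − 0.04·(8.0864, -4.232) = (0.690944, -0.44672)
Step 4: at (0.690944, -0.44672), ∇F = (6.145664, -3.89344) → (0.690944, -0.44672) − 0.04·(6.145664, -3.89344) = (0.44511744, -0.2909824)
u = 0.44511744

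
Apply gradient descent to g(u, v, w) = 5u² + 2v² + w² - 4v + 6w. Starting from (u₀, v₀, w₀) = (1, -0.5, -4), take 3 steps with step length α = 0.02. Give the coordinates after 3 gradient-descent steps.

(0.512, -0.168032, -3.884736)

∇g = (10u, 4v - 4, 2w + 6)
(u₁, v₁, w₁) = (1, -0.5, -4) − 0.02·(10, -6, -2) = (0.8, -0.38, -3.96)
(u₂, v₂, w₂) = (0.8, -0.38, -3.96) − 0.02·(8, -5.52, -1.92) = (0.64, -0.2696, -3.9216)
(u₃, v₃, w₃) = (0.64, -0.2696, -3.9216) − 0.02·(6.4, -5.0784, -1.8432) = (0.512, -0.168032, -3.884736)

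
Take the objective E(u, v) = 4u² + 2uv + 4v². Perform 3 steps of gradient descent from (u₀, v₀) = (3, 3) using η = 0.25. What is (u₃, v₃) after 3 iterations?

∇E = (8u + 2v, 2u + 8v)
(u₁, v₁) = (3, 3) − 0.25·(30, 30) = (-4.5, -4.5)
(u₂, v₂) = (-4.5, -4.5) − 0.25·(-45, -45) = (6.75, 6.75)
(u₃, v₃) = (6.75, 6.75) − 0.25·(67.5, 67.5) = (-10.125, -10.125)

(-10.125, -10.125)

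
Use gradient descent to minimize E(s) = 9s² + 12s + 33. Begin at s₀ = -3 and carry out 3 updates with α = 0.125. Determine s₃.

3.890625

E′(s) = 18s + 12
s₁ = -3 − 0.125·(-42) = 2.25
s₂ = 2.25 − 0.125·52.5 = -4.3125
s₃ = -4.3125 − 0.125·(-65.625) = 3.890625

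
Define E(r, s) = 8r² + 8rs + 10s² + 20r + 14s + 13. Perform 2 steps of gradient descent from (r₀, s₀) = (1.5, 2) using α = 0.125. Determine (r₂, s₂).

(9.75, 13.625)

∇E = (16r + 8s + 20, 8r + 20s + 14)
(r₁, s₁) = (1.5, 2) − 0.125·(60, 66) = (-6, -6.25)
(r₂, s₂) = (-6, -6.25) − 0.125·(-126, -159) = (9.75, 13.625)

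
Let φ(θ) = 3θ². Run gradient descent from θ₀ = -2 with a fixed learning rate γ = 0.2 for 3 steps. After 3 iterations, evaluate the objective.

0.000768

φ′(θ) = 6θ
θ₁ = -2 − 0.2·(-12) = 0.4
θ₂ = 0.4 − 0.2·2.4 = -0.08
θ₃ = -0.08 − 0.2·(-0.48) = 0.016
φ(0.016) = 0.000768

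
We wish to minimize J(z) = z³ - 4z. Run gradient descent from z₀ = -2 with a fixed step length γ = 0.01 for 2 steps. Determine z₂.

-2.169792

J′(z) = 3z² - 4
z₁ = -2 − 0.01·8 = -2.08
z₂ = -2.08 − 0.01·8.9792 = -2.169792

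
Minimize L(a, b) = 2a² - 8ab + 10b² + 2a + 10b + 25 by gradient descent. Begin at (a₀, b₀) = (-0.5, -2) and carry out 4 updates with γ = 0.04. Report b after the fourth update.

-1.08939776

∇L = (4a - 8b + 2, -8a + 20b + 10)
(a₁, b₁) = (-0.5, -2) − 0.04·(16, -26) = (-1.14, -0.96)
(a₂, b₂) = (-1.14, -0.96) − 0.04·(5.12, -0.08) = (-1.3448, -0.9568)
(a₃, b₃) = (-1.3448, -0.9568) − 0.04·(4.2752, 1.6224) = (-1.515808, -1.021696)
(a₄, b₄) = (-1.515808, -1.021696) − 0.04·(4.110336, 1.692544) = (-1.68022144, -1.08939776)
b = -1.08939776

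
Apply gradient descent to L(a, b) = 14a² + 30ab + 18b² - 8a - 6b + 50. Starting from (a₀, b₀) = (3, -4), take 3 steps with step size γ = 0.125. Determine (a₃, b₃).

(247.09375, 277.71875)

∇L = (28a + 30b - 8, 30a + 36b - 6)
Step 1: at (3, -4), ∇L = (-44, -60) → (3, -4) − 0.125·(-44, -60) = (8.5, 3.5)
Step 2: at (8.5, 3.5), ∇L = (335, 375) → (8.5, 3.5) − 0.125·(335, 375) = (-33.375, -43.375)
Step 3: at (-33.375, -43.375), ∇L = (-2243.75, -2568.75) → (-33.375, -43.375) − 0.125·(-2243.75, -2568.75) = (247.09375, 277.71875)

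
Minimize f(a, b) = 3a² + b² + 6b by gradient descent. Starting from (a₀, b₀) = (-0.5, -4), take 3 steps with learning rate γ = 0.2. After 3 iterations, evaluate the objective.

∇f = (6a, 2b + 6)
(a₁, b₁) = (-0.5, -4) − 0.2·(-3, -2) = (0.1, -3.6)
(a₂, b₂) = (0.1, -3.6) − 0.2·(0.6, -1.2) = (-0.02, -3.36)
(a₃, b₃) = (-0.02, -3.36) − 0.2·(-0.12, -0.72) = (0.004, -3.216)
f(0.004, -3.216) = -8.953296

-8.953296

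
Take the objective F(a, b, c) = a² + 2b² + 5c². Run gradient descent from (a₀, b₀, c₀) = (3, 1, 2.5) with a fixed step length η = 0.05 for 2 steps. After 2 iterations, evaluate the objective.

∇F = (2a, 4b, 10c)
(a₁, b₁, c₁) = (3, 1, 2.5) − 0.05·(6, 4, 25) = (2.7, 0.8, 1.25)
(a₂, b₂, c₂) = (2.7, 0.8, 1.25) − 0.05·(5.4, 3.2, 12.5) = (2.43, 0.64, 0.625)
F(2.43, 0.64, 0.625) = 8.677225

8.677225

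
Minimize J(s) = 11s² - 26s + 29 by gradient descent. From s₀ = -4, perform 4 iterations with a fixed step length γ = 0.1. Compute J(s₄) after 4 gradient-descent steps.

1283.64593664

J′(s) = 22s - 26
Step 1: J′(-4) = -114; s₁ = -4 − 0.1·(-114) = 7.4
Step 2: J′(7.4) = 136.8; s₂ = 7.4 − 0.1·136.8 = -6.28
Step 3: J′(-6.28) = -164.16; s₃ = -6.28 − 0.1·(-164.16) = 10.136
Step 4: J′(10.136) = 196.992; s₄ = 10.136 − 0.1·196.992 = -9.5632
J(-9.5632) = 1283.64593664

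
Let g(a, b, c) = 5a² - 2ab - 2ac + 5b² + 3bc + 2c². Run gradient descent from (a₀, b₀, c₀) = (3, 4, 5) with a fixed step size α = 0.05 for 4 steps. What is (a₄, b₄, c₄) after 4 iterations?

∇g = (10a - 2b - 2c, -2a + 10b + 3c, -2a + 3b + 4c)
(a₁, b₁, c₁) = (3, 4, 5) − 0.05·(12, 49, 26) = (2.4, 1.55, 3.7)
(a₂, b₂, c₂) = (2.4, 1.55, 3.7) − 0.05·(13.5, 21.8, 14.65) = (1.725, 0.46, 2.9675)
(a₃, b₃, c₃) = (1.725, 0.46, 2.9675) − 0.05·(10.395, 10.0525, 9.8) = (1.20525, -0.042625, 2.4775)
(a₄, b₄, c₄) = (1.20525, -0.042625, 2.4775) − 0.05·(7.18275, 4.59575, 7.371625) = (0.8461125, -0.2724125, 2.10891875)

(0.8461125, -0.2724125, 2.10891875)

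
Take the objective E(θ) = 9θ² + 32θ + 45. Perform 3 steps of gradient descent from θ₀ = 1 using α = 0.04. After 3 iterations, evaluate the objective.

16.58902016

E′(θ) = 18θ + 32
θ₁ = 1 − 0.04·50 = -1
θ₂ = -1 − 0.04·14 = -1.56
θ₃ = -1.56 − 0.04·3.92 = -1.7168
E(-1.7168) = 16.58902016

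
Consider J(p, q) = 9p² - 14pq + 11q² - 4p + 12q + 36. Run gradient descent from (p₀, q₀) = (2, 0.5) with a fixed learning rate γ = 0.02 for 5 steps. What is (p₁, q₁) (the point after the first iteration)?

∇J = (18p - 14q - 4, -14p + 22q + 12)
Step 1: at (2, 0.5), ∇J = (25, -5) → (2, 0.5) − 0.02·(25, -5) = (1.5, 0.6)

(1.5, 0.6)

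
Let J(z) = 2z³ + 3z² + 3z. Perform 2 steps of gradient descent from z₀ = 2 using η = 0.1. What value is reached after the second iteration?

-3.226

J′(z) = 6z² + 6z + 3
z₁ = 2 − 0.1·39 = -1.9
z₂ = -1.9 − 0.1·13.26 = -3.226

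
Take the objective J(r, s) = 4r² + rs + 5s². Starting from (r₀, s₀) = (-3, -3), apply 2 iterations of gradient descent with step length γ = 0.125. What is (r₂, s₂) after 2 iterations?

(-0.140625, -0.328125)

∇J = (8r + s, r + 10s)
(r₁, s₁) = (-3, -3) − 0.125·(-27, -33) = (0.375, 1.125)
(r₂, s₂) = (0.375, 1.125) − 0.125·(4.125, 11.625) = (-0.140625, -0.328125)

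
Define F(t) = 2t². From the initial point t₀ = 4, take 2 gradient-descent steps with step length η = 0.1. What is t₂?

1.44

F′(t) = 4t
t₁ = 4 − 0.1·16 = 2.4
t₂ = 2.4 − 0.1·9.6 = 1.44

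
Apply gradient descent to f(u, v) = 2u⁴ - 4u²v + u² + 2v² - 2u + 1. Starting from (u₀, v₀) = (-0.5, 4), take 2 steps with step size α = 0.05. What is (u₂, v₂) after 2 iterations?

(-1.7876, 2.842)

∇f = (8u³ - 8uv + 2u - 2, -4u² + 4v)
Step 1: at (-0.5, 4), ∇f = (12, 15) → (-0.5, 4) − 0.05·(12, 15) = (-1.1, 3.25)
Step 2: at (-1.1, 3.25), ∇f = (13.752, 8.16) → (-1.1, 3.25) − 0.05·(13.752, 8.16) = (-1.7876, 2.842)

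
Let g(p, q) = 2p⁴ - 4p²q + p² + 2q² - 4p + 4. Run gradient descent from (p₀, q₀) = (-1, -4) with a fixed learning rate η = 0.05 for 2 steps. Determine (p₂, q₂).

∇g = (8p³ - 8pq + 2p - 4, -4p² + 4q)
Step 1: at (-1, -4), ∇g = (-46, -20) → (-1, -4) − 0.05·(-46, -20) = (1.3, -3)
Step 2: at (1.3, -3), ∇g = (47.376, -18.76) → (1.3, -3) − 0.05·(47.376, -18.76) = (-1.0688, -2.062)

(-1.0688, -2.062)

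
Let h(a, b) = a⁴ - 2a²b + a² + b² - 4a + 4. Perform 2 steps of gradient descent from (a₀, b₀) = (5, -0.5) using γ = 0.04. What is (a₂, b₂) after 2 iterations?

(594.02856704, 20.985568)

∇h = (4a³ - 4ab + 2a - 4, -2a² + 2b)
Step 1: at (5, -0.5), ∇h = (516, -51) → (5, -0.5) − 0.04·(516, -51) = (-15.64, 1.54)
Step 2: at (-15.64, 1.54), ∇h = (-15241.714176, -486.1392) → (-15.64, 1.54) − 0.04·(-15241.714176, -486.1392) = (594.02856704, 20.985568)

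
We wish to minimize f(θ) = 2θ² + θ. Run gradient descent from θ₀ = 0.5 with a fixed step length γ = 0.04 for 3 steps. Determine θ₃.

f′(θ) = 4θ + 1
Step 1: f′(0.5) = 3; θ₁ = 0.5 − 0.04·3 = 0.38
Step 2: f′(0.38) = 2.52; θ₂ = 0.38 − 0.04·2.52 = 0.2792
Step 3: f′(0.2792) = 2.1168; θ₃ = 0.2792 − 0.04·2.1168 = 0.194528

0.194528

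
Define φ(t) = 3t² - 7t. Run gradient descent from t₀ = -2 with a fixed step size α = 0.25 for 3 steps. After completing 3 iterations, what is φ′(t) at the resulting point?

φ′(t) = 6t - 7
t₁ = -2 − 0.25·(-19) = 2.75
t₂ = 2.75 − 0.25·9.5 = 0.375
t₃ = 0.375 − 0.25·(-4.75) = 1.5625
φ′(t) at (1.5625) = 2.375

2.375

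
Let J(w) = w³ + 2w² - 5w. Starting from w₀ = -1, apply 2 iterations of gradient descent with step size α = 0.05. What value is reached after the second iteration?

J′(w) = 3w² + 4w - 5
Step 1: J′(-1) = -6; w₁ = -1 − 0.05·(-6) = -0.7
Step 2: J′(-0.7) = -6.33; w₂ = -0.7 − 0.05·(-6.33) = -0.3835

-0.3835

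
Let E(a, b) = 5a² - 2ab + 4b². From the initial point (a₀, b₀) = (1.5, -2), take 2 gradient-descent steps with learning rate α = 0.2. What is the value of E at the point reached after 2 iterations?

73.682

∇E = (10a - 2b, -2a + 8b)
Step 1: at (1.5, -2), ∇E = (19, -19) → (1.5, -2) − 0.2·(19, -19) = (-2.3, 1.8)
Step 2: at (-2.3, 1.8), ∇E = (-26.6, 19) → (-2.3, 1.8) − 0.2·(-26.6, 19) = (3.02, -2)
E(3.02, -2) = 73.682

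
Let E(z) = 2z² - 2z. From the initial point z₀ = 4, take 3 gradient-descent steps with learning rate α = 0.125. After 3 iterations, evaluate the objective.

-0.1171875

E′(z) = 4z - 2
z₁ = 4 − 0.125·14 = 2.25
z₂ = 2.25 − 0.125·7 = 1.375
z₃ = 1.375 − 0.125·3.5 = 0.9375
E(0.9375) = -0.1171875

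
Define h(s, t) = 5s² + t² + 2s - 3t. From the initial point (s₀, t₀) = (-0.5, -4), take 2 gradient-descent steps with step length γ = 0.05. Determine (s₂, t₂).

∇h = (10s + 2, 2t - 3)
Step 1: at (-0.5, -4), ∇h = (-3, -11) → (-0.5, -4) − 0.05·(-3, -11) = (-0.35, -3.45)
Step 2: at (-0.35, -3.45), ∇h = (-1.5, -9.9) → (-0.35, -3.45) − 0.05·(-1.5, -9.9) = (-0.275, -2.955)

(-0.275, -2.955)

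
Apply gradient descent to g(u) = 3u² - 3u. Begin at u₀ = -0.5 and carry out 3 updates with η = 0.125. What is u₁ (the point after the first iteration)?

g′(u) = 6u - 3
u₁ = -0.5 − 0.125·(-6) = 0.25

0.25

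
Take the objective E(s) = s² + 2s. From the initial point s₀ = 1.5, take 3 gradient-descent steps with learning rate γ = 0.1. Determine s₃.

0.28

E′(s) = 2s + 2
s₁ = 1.5 − 0.1·5 = 1
s₂ = 1 − 0.1·4 = 0.6
s₃ = 0.6 − 0.1·3.2 = 0.28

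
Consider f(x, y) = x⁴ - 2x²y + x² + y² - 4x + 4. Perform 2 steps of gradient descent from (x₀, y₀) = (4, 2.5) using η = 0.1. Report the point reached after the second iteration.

∇f = (4x³ - 4xy + 2x - 4, -2x² + 2y)
(x₁, y₁) = (4, 2.5) − 0.1·(220, -27) = (-18, 5.2)
(x₂, y₂) = (-18, 5.2) − 0.1·(-22993.6, -637.6) = (2281.36, 68.96)

(2281.36, 68.96)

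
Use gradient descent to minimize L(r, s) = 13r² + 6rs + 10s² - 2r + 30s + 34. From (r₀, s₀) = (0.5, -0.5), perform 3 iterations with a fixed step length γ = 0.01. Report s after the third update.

∇L = (26r + 6s - 2, 6r + 20s + 30)
(r₁, s₁) = (0.5, -0.5) − 0.01·(8, 23) = (0.42, -0.73)
(r₂, s₂) = (0.42, -0.73) − 0.01·(4.54, 17.92) = (0.3746, -0.9092)
(r₃, s₃) = (0.3746, -0.9092) − 0.01·(2.2844, 14.0636) = (0.351756, -1.049836)
s = -1.049836

-1.049836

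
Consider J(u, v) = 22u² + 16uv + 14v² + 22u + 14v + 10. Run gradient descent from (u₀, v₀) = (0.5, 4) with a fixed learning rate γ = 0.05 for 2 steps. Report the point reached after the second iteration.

(6.94, 4.3)

∇J = (44u + 16v + 22, 16u + 28v + 14)
(u₁, v₁) = (0.5, 4) − 0.05·(108, 134) = (-4.9, -2.7)
(u₂, v₂) = (-4.9, -2.7) − 0.05·(-236.8, -140) = (6.94, 4.3)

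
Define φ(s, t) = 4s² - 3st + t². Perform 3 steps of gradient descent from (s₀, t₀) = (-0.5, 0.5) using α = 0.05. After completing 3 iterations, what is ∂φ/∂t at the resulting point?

0.5281875

∇φ = (8s - 3t, -3s + 2t)
Step 1: at (-0.5, 0.5), ∇φ = (-5.5, 2.5) → (-0.5, 0.5) − 0.05·(-5.5, 2.5) = (-0.225, 0.375)
Step 2: at (-0.225, 0.375), ∇φ = (-2.925, 1.425) → (-0.225, 0.375) − 0.05·(-2.925, 1.425) = (-0.07875, 0.30375)
Step 3: at (-0.07875, 0.30375), ∇φ = (-1.54125, 0.84375) → (-0.07875, 0.30375) − 0.05·(-1.54125, 0.84375) = (-0.0016875, 0.2615625)
∂φ/∂t at (-0.0016875, 0.2615625) = 0.5281875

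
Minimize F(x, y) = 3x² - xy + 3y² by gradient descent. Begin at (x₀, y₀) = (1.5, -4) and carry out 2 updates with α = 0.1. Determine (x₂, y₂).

(-0.065, -0.56)

∇F = (6x - y, -x + 6y)
(x₁, y₁) = (1.5, -4) − 0.1·(13, -25.5) = (0.2, -1.45)
(x₂, y₂) = (0.2, -1.45) − 0.1·(2.65, -8.9) = (-0.065, -0.56)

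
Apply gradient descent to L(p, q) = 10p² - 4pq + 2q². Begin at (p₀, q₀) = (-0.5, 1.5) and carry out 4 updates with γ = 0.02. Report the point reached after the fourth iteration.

∇L = (20p - 4q, -4p + 4q)
Step 1: at (-0.5, 1.5), ∇L = (-16, 8) → (-0.5, 1.5) − 0.02·(-16, 8) = (-0.18, 1.34)
Step 2: at (-0.18, 1.34), ∇L = (-8.96, 6.08) → (-0.18, 1.34) − 0.02·(-8.96, 6.08) = (-0.0008, 1.2184)
Step 3: at (-0.0008, 1.2184), ∇L = (-4.8896, 4.8768) → (-0.0008, 1.2184) − 0.02·(-4.8896, 4.8768) = (0.096992, 1.120864)
Step 4: at (0.096992, 1.120864), ∇L = (-2.543616, 4.095488) → (0.096992, 1.120864) − 0.02·(-2.543616, 4.095488) = (0.14786432, 1.03895424)

(0.14786432, 1.03895424)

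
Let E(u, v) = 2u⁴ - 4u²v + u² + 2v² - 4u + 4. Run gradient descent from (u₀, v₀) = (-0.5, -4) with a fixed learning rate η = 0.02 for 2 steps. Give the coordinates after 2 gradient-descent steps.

(0.05757056, -3.366912)

∇E = (8u³ - 8uv + 2u - 4, -4u² + 4v)
(u₁, v₁) = (-0.5, -4) − 0.02·(-22, -17) = (-0.06, -3.66)
(u₂, v₂) = (-0.06, -3.66) − 0.02·(-5.878528, -14.6544) = (0.05757056, -3.366912)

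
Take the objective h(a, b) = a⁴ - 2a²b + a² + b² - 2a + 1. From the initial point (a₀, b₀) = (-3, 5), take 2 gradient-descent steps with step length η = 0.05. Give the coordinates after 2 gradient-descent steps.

∇h = (4a³ - 4ab + 2a - 2, -2a² + 2b)
Step 1: at (-3, 5), ∇h = (-56, -8) → (-3, 5) − 0.05·(-56, -8) = (-0.2, 5.4)
Step 2: at (-0.2, 5.4), ∇h = (1.888, 10.72) → (-0.2, 5.4) − 0.05·(1.888, 10.72) = (-0.2944, 4.864)

(-0.2944, 4.864)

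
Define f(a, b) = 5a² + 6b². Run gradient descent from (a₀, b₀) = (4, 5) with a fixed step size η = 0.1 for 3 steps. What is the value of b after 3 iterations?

-0.04

∇f = (10a, 12b)
Step 1: at (4, 5), ∇f = (40, 60) → (4, 5) − 0.1·(40, 60) = (0, -1)
Step 2: at (0, -1), ∇f = (0, -12) → (0, -1) − 0.1·(0, -12) = (0, 0.2)
Step 3: at (0, 0.2), ∇f = (0, 2.4) → (0, 0.2) − 0.1·(0, 2.4) = (0, -0.04)
b = -0.04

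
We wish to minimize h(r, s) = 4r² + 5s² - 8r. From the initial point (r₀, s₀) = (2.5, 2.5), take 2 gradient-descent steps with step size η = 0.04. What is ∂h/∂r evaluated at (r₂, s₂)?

5.5488

∇h = (8r - 8, 10s)
(r₁, s₁) = (2.5, 2.5) − 0.04·(12, 25) = (2.02, 1.5)
(r₂, s₂) = (2.02, 1.5) − 0.04·(8.16, 15) = (1.6936, 0.9)
∂h/∂r at (1.6936, 0.9) = 5.5488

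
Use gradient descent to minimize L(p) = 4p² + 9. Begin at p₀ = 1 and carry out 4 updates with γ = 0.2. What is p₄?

0.1296

L′(p) = 8p
p₁ = 1 − 0.2·8 = -0.6
p₂ = -0.6 − 0.2·(-4.8) = 0.36
p₃ = 0.36 − 0.2·2.88 = -0.216
p₄ = -0.216 − 0.2·(-1.728) = 0.1296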